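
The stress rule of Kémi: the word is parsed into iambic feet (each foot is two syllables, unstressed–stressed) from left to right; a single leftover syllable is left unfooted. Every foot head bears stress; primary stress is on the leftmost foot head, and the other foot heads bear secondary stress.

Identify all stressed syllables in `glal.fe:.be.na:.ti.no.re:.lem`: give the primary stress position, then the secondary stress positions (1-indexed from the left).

primary 2, secondary 4, 6, 8

Parse left to right into iambic (σˈσ) feet: (glal.ˈfe:) (be.ˈna:) (ti.ˈno) (re:.ˈlem).
Foot heads (stressed positions): 2, 4, 6, 8.
End Rule Leftmost: primary stress on the leftmost head = syllable 2.
Secondary stress on 4, 6, 8: glal.ˈfe:.be.ˌna:.ti.ˌno.re:.ˌlem.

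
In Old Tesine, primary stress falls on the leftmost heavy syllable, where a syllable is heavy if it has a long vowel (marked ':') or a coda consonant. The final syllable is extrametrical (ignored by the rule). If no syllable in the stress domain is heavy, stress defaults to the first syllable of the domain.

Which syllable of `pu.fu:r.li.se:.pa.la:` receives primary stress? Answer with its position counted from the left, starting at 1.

2

The final syllable (6, la:) is extrametrical; the stress domain is syllables 1–5.
Weights: 1 pu L, 2 fu:r H, 3 li L, 4 se: H, 5 pa L.
Heavy syllables in the domain: 2, 4. The leftmost is syllable 2 (fu:r).
Primary stress: syllable 2 → pu.ˈfu:r.li.se:.pa.la:.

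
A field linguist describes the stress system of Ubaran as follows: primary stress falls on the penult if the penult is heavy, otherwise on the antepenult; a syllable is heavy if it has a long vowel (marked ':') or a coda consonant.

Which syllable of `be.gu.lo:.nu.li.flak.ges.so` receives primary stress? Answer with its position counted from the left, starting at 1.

Weights: 6 flak H, 7 ges H, 8 so L.
The penult (syllable 7, ges) is heavy, so it takes stress.
Primary stress: syllable 7 → be.gu.lo:.nu.li.flak.ˈges.so.

7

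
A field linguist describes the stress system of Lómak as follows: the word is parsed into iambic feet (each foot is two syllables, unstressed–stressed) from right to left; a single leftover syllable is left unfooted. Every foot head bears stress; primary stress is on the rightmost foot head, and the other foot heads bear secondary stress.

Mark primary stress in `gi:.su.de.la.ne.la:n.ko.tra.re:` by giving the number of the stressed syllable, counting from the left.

9

Parse right to left into iambic (σˈσ) feet: gi: (su.ˈde) (la.ˈne) (la:n.ˈko) (tra.ˈre:). Syllable 1 is left unfooted.
Foot heads (stressed positions): 3, 5, 7, 9.
End Rule Rightmost: primary stress on the rightmost head = syllable 9.
Primary stress: syllable 9 → gi:.su.de.la.ne.la:n.ko.tra.ˈre:.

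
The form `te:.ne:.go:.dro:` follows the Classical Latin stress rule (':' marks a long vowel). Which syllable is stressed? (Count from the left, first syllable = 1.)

3

Classical Latin: stress the penult if heavy (long vowel or closed), else the antepenult.
Weights: 2 ne: H, 3 go: H, 4 dro: H.
The penult (syllable 3, go:) is heavy, so it takes stress.
Stress on syllable 3: te:.ne:.ˈgo:.dro:.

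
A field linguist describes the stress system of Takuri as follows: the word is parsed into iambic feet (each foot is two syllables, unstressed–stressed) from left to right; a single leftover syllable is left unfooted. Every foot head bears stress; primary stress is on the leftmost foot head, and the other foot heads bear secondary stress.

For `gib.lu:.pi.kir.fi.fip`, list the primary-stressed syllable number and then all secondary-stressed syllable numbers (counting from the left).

primary 2, secondary 4, 6

Parse left to right into iambic (σˈσ) feet: (gib.ˈlu:) (pi.ˈkir) (fi.ˈfip).
Foot heads (stressed positions): 2, 4, 6.
End Rule Leftmost: primary stress on the leftmost head = syllable 2.
Secondary stress on 4, 6: gib.ˈlu:.pi.ˌkir.fi.ˌfip.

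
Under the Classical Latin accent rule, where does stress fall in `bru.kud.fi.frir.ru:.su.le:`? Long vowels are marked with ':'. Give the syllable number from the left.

Classical Latin: stress the penult if heavy (long vowel or closed), else the antepenult.
Weights: 5 ru: H, 6 su L, 7 le: H.
The penult (syllable 6, su) is light, so stress falls on the antepenult (syllable 5, ru:).
Stress on syllable 5: bru.kud.fi.frir.ˈru:.su.le:.

5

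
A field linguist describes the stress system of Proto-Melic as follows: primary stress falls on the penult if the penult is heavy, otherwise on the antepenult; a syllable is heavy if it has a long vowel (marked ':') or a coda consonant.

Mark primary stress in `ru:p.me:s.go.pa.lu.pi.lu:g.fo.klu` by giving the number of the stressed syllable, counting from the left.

7

Weights: 7 lu:g H, 8 fo L, 9 klu L.
The penult (syllable 8, fo) is light, so stress falls on the antepenult (syllable 7, lu:g).
Primary stress: syllable 7 → ru:p.me:s.go.pa.lu.pi.ˈlu:g.fo.klu.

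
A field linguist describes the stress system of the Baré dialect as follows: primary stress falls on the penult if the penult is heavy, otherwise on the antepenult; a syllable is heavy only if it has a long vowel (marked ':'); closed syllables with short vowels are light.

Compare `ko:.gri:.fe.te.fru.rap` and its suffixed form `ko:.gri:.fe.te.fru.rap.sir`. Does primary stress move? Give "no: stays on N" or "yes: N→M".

yes: 4→5

Base `ko:.gri:.fe.te.fru.rap` (6 syllables):
  Weights: 4 te L, 5 fru L, 6 rap L.
  The penult (syllable 5, fru) is light, so stress falls on the antepenult (syllable 4, te).
  → primary stress on syllable 4.
Suffixed `ko:.gri:.fe.te.fru.rap.sir` (7 syllables):
  Weights: 5 fru L, 6 rap L, 7 sir L.
  The penult (syllable 6, rap) is light, so stress falls on the antepenult (syllable 5, fru).
  → primary stress on syllable 5.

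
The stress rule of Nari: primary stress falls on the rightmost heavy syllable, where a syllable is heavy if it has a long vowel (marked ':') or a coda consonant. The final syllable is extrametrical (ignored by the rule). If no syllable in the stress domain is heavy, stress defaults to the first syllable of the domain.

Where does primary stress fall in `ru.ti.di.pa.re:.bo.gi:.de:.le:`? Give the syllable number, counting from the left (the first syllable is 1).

The final syllable (9, le:) is extrametrical; the stress domain is syllables 1–8.
Weights: 1 ru L, 2 ti L, 3 di L, 4 pa L, 5 re: H, 6 bo L, 7 gi: H, 8 de: H.
Heavy syllables in the domain: 5, 7, 8. The rightmost is syllable 8 (de:).
Primary stress: syllable 8 → ru.ti.di.pa.re:.bo.gi:.ˈde:.le:.

8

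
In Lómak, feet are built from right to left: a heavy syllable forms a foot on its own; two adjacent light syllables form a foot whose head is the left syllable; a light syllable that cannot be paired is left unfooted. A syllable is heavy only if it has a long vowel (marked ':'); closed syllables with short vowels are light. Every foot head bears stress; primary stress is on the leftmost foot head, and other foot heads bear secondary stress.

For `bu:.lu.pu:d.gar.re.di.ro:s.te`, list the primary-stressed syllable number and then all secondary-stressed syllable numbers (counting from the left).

primary 1, secondary 3, 5, 7

Weights: 1 bu: H, 2 lu L, 3 pu:d H, 4 gar L, 5 re L, 6 di L, 7 ro:s H, 8 te L.
Parse right to left (heavy = foot alone; LL = one foot; stranded L unfooted): (ˈbu:) lu (ˈpu:d) gar (ˈre.di) (ˈro:s) te.
Foot heads: 1, 3, 5, 7.
Primary stress on the leftmost head = syllable 1.
Secondary stress on 3, 5, 7: ˈbu:.lu.ˌpu:d.gar.ˌre.di.ˌro:s.te.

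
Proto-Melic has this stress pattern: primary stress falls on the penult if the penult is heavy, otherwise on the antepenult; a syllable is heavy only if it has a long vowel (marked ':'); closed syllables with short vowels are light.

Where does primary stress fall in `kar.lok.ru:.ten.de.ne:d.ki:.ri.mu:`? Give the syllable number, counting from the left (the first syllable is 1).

Weights: 7 ki: H, 8 ri L, 9 mu: H.
The penult (syllable 8, ri) is light, so stress falls on the antepenult (syllable 7, ki:).
Primary stress: syllable 7 → kar.lok.ru:.ten.de.ne:d.ˈki:.ri.mu:.

7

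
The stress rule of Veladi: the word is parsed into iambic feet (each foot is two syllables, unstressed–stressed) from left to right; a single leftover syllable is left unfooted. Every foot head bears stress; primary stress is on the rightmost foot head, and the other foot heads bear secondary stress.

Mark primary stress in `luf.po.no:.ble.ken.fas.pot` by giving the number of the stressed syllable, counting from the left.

6

Parse left to right into iambic (σˈσ) feet: (luf.ˈpo) (no:.ˈble) (ken.ˈfas) pot. Syllable 7 is left unfooted.
Foot heads (stressed positions): 2, 4, 6.
End Rule Rightmost: primary stress on the rightmost head = syllable 6.
Primary stress: syllable 6 → luf.po.no:.ble.ken.ˈfas.pot.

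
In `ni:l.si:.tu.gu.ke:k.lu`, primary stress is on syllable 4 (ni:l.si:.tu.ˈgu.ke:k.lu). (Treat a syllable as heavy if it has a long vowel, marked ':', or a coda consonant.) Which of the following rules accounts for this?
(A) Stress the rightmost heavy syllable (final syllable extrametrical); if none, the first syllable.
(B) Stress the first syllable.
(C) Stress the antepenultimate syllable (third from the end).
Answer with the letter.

C

Rule A → syllable 5 (observed: 4).
Rule B → syllable 1 (observed: 4).
Rule C → syllable 4 ✓.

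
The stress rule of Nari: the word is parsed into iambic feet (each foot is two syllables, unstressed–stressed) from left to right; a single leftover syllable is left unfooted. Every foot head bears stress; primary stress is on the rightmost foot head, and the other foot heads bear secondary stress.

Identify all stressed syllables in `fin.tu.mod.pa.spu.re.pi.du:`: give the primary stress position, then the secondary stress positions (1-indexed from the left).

primary 8, secondary 2, 4, 6

Parse left to right into iambic (σˈσ) feet: (fin.ˈtu) (mod.ˈpa) (spu.ˈre) (pi.ˈdu:).
Foot heads (stressed positions): 2, 4, 6, 8.
End Rule Rightmost: primary stress on the rightmost head = syllable 8.
Secondary stress on 2, 4, 6: fin.ˌtu.mod.ˌpa.spu.ˌre.pi.ˈdu:.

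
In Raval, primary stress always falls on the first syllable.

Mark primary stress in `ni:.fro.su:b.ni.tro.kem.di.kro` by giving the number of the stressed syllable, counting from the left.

The word has 8 syllables; the first syllable is syllable 1 (ni:).
Primary stress: syllable 1 → ˈni:.fro.su:b.ni.tro.kem.di.kro.

1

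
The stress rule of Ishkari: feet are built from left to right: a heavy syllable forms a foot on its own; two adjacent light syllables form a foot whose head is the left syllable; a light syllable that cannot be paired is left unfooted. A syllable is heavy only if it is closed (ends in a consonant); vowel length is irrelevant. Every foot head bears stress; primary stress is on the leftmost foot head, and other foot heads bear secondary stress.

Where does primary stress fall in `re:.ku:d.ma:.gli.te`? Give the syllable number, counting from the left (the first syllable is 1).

2

Weights: 1 re: L, 2 ku:d H, 3 ma: L, 4 gli L, 5 te L.
Parse left to right (heavy = foot alone; LL = one foot; stranded L unfooted): re: (ˈku:d) (ˈma:.gli) te.
Foot heads: 2, 3.
Primary stress on the leftmost head = syllable 2.
Primary stress: syllable 2 → re:.ˈku:d.ma:.gli.te.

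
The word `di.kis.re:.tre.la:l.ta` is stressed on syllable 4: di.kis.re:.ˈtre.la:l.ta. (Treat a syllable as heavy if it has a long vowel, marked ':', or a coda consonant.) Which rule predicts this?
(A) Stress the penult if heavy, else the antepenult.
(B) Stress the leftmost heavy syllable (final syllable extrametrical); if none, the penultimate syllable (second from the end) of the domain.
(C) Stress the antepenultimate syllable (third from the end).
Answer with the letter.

C

Rule A → syllable 5 (observed: 4).
Rule B → syllable 2 (observed: 4).
Rule C → syllable 4 ✓.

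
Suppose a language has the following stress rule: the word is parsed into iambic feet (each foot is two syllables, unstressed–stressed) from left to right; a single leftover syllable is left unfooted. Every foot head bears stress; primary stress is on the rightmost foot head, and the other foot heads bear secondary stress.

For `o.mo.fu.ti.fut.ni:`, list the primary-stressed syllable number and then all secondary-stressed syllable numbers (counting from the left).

primary 6, secondary 2, 4

Parse left to right into iambic (σˈσ) feet: (o.ˈmo) (fu.ˈti) (fut.ˈni:).
Foot heads (stressed positions): 2, 4, 6.
End Rule Rightmost: primary stress on the rightmost head = syllable 6.
Secondary stress on 2, 4: o.ˌmo.fu.ˌti.fut.ˈni:.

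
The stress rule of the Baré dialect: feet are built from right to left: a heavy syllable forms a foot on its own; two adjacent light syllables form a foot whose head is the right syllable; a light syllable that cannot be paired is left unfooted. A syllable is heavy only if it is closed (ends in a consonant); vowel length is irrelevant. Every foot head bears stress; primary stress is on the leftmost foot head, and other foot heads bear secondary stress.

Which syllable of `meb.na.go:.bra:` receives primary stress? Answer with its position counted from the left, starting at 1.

Weights: 1 meb H, 2 na L, 3 go: L, 4 bra: L.
Parse right to left (heavy = foot alone; LL = one foot; stranded L unfooted): (ˈmeb) na (go:.ˈbra:).
Foot heads: 1, 4.
Primary stress on the leftmost head = syllable 1.
Primary stress: syllable 1 → ˈmeb.na.go:.bra:.

1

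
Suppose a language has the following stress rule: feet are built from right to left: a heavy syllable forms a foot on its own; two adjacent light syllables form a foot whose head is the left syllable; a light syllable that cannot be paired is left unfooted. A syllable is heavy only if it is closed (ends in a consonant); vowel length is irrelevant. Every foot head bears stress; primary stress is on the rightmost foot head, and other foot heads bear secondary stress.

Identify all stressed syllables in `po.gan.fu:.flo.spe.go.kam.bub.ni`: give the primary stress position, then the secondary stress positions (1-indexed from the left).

primary 8, secondary 2, 3, 5, 7

Weights: 1 po L, 2 gan H, 3 fu: L, 4 flo L, 5 spe L, 6 go L, 7 kam H, 8 bub H, 9 ni L.
Parse right to left (heavy = foot alone; LL = one foot; stranded L unfooted): po (ˈgan) (ˈfu:.flo) (ˈspe.go) (ˈkam) (ˈbub) ni.
Foot heads: 2, 3, 5, 7, 8.
Primary stress on the rightmost head = syllable 8.
Secondary stress on 2, 3, 5, 7: po.ˌgan.ˌfu:.flo.ˌspe.go.ˌkam.ˈbub.ni.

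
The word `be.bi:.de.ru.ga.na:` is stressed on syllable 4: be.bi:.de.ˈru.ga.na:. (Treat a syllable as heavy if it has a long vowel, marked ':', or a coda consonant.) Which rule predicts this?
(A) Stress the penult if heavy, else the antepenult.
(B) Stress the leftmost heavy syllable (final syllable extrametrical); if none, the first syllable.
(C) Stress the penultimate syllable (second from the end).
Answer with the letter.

Rule A → syllable 4 ✓.
Rule B → syllable 2 (observed: 4).
Rule C → syllable 5 (observed: 4).

A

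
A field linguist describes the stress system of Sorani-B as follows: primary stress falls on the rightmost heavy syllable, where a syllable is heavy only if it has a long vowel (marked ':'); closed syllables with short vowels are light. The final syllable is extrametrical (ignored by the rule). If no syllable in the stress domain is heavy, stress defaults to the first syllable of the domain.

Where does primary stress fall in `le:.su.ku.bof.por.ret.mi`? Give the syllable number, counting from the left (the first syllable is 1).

The final syllable (7, mi) is extrametrical; the stress domain is syllables 1–6.
Weights: 1 le: H, 2 su L, 3 ku L, 4 bof L, 5 por L, 6 ret L.
Heavy syllables in the domain: 1. The rightmost is syllable 1 (le:).
Primary stress: syllable 1 → ˈle:.su.ku.bof.por.ret.mi.

1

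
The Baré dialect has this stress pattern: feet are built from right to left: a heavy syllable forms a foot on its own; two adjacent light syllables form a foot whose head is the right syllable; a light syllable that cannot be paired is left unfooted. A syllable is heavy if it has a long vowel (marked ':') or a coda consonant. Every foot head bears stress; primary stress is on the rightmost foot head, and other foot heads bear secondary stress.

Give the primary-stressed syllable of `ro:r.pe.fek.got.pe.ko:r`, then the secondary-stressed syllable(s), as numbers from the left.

primary 6, secondary 1, 3, 4

Weights: 1 ro:r H, 2 pe L, 3 fek H, 4 got H, 5 pe L, 6 ko:r H.
Parse right to left (heavy = foot alone; LL = one foot; stranded L unfooted): (ˈro:r) pe (ˈfek) (ˈgot) pe (ˈko:r).
Foot heads: 1, 3, 4, 6.
Primary stress on the rightmost head = syllable 6.
Secondary stress on 1, 3, 4: ˌro:r.pe.ˌfek.ˌgot.pe.ˈko:r.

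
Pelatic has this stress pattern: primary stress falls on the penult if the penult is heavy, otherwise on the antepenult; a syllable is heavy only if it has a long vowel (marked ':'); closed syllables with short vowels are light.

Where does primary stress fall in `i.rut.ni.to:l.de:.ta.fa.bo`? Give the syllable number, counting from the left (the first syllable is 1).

6

Weights: 6 ta L, 7 fa L, 8 bo L.
The penult (syllable 7, fa) is light, so stress falls on the antepenult (syllable 6, ta).
Primary stress: syllable 6 → i.rut.ni.to:l.de:.ˈta.fa.bo.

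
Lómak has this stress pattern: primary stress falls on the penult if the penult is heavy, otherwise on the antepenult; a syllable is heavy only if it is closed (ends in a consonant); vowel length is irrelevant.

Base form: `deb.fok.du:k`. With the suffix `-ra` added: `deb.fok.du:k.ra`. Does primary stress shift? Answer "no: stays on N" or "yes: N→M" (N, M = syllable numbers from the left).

yes: 2→3

Base `deb.fok.du:k` (3 syllables):
  Weights: 1 deb H, 2 fok H, 3 du:k H.
  The penult (syllable 2, fok) is heavy, so it takes stress.
  → primary stress on syllable 2.
Suffixed `deb.fok.du:k.ra` (4 syllables):
  Weights: 2 fok H, 3 du:k H, 4 ra L.
  The penult (syllable 3, du:k) is heavy, so it takes stress.
  → primary stress on syllable 3.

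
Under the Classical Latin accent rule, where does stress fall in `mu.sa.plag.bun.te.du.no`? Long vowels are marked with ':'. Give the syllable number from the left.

Classical Latin: stress the penult if heavy (long vowel or closed), else the antepenult.
Weights: 5 te L, 6 du L, 7 no L.
The penult (syllable 6, du) is light, so stress falls on the antepenult (syllable 5, te).
Stress on syllable 5: mu.sa.plag.bun.ˈte.du.no.

5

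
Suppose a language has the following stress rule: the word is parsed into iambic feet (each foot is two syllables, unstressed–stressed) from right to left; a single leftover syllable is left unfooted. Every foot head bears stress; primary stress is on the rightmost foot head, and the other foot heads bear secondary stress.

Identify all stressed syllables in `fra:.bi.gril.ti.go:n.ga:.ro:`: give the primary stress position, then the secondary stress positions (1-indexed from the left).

primary 7, secondary 3, 5

Parse right to left into iambic (σˈσ) feet: fra: (bi.ˈgril) (ti.ˈgo:n) (ga:.ˈro:). Syllable 1 is left unfooted.
Foot heads (stressed positions): 3, 5, 7.
End Rule Rightmost: primary stress on the rightmost head = syllable 7.
Secondary stress on 3, 5: fra:.bi.ˌgril.ti.ˌgo:n.ga:.ˈro:.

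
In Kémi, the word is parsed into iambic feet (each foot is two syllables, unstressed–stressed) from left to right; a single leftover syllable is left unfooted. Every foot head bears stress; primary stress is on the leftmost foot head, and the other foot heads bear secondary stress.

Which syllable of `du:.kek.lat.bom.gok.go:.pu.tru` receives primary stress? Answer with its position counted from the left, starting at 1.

Parse left to right into iambic (σˈσ) feet: (du:.ˈkek) (lat.ˈbom) (gok.ˈgo:) (pu.ˈtru).
Foot heads (stressed positions): 2, 4, 6, 8.
End Rule Leftmost: primary stress on the leftmost head = syllable 2.
Primary stress: syllable 2 → du:.ˈkek.lat.bom.gok.go:.pu.tru.

2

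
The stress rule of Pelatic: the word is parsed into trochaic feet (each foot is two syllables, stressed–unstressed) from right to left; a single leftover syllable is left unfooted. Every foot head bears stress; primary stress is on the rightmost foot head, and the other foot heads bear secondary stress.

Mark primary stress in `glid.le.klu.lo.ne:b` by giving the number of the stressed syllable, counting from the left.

4

Parse right to left into trochaic (ˈσσ) feet: glid (ˈle.klu) (ˈlo.ne:b). Syllable 1 is left unfooted.
Foot heads (stressed positions): 2, 4.
End Rule Rightmost: primary stress on the rightmost head = syllable 4.
Primary stress: syllable 4 → glid.le.klu.ˈlo.ne:b.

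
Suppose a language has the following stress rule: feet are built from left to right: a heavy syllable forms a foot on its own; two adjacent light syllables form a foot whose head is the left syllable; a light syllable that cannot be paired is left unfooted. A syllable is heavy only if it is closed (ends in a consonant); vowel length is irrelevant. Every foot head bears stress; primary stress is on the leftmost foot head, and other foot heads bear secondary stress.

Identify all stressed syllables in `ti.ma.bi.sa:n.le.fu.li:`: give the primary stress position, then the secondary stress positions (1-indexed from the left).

primary 1, secondary 4, 5

Weights: 1 ti L, 2 ma L, 3 bi L, 4 sa:n H, 5 le L, 6 fu L, 7 li: L.
Parse left to right (heavy = foot alone; LL = one foot; stranded L unfooted): (ˈti.ma) bi (ˈsa:n) (ˈle.fu) li:.
Foot heads: 1, 4, 5.
Primary stress on the leftmost head = syllable 1.
Secondary stress on 4, 5: ˈti.ma.bi.ˌsa:n.ˌle.fu.li:.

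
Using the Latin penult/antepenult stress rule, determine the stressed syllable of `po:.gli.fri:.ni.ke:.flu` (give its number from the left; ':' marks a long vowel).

5

Classical Latin: stress the penult if heavy (long vowel or closed), else the antepenult.
Weights: 4 ni L, 5 ke: H, 6 flu L.
The penult (syllable 5, ke:) is heavy, so it takes stress.
Stress on syllable 5: po:.gli.fri:.ni.ˈke:.flu.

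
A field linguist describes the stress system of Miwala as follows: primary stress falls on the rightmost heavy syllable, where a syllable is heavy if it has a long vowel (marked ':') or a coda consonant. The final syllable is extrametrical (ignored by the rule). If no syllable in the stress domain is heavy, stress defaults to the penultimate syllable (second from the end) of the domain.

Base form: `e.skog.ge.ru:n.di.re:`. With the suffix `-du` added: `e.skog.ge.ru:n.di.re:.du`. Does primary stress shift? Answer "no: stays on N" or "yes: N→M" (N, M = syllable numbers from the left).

yes: 4→6

Base `e.skog.ge.ru:n.di.re:` (6 syllables):
  The final syllable (6, re:) is extrametrical; the stress domain is syllables 1–5.
  Weights: 1 e L, 2 skog H, 3 ge L, 4 ru:n H, 5 di L.
  Heavy syllables in the domain: 2, 4. The rightmost is syllable 4 (ru:n).
  → primary stress on syllable 4.
Suffixed `e.skog.ge.ru:n.di.re:.du` (7 syllables):
  The final syllable (7, du) is extrametrical; the stress domain is syllables 1–6.
  Weights: 1 e L, 2 skog H, 3 ge L, 4 ru:n H, 5 di L, 6 re: H.
  Heavy syllables in the domain: 2, 4, 6. The rightmost is syllable 6 (re:).
  → primary stress on syllable 6.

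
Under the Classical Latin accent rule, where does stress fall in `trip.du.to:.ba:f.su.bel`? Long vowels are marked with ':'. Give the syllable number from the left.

Classical Latin: stress the penult if heavy (long vowel or closed), else the antepenult.
Weights: 4 ba:f H, 5 su L, 6 bel H.
The penult (syllable 5, su) is light, so stress falls on the antepenult (syllable 4, ba:f).
Stress on syllable 4: trip.du.to:.ˈba:f.su.bel.

4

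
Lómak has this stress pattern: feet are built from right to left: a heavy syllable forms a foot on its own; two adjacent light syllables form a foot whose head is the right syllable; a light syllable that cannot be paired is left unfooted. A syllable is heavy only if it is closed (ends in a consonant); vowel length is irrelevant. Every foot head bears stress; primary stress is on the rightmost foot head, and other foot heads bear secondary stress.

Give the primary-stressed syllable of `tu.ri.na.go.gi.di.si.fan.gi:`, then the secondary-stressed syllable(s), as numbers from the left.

primary 8, secondary 3, 5, 7

Weights: 1 tu L, 2 ri L, 3 na L, 4 go L, 5 gi L, 6 di L, 7 si L, 8 fan H, 9 gi: L.
Parse right to left (heavy = foot alone; LL = one foot; stranded L unfooted): tu (ri.ˈna) (go.ˈgi) (di.ˈsi) (ˈfan) gi:.
Foot heads: 3, 5, 7, 8.
Primary stress on the rightmost head = syllable 8.
Secondary stress on 3, 5, 7: tu.ri.ˌna.go.ˌgi.di.ˌsi.ˈfan.gi:.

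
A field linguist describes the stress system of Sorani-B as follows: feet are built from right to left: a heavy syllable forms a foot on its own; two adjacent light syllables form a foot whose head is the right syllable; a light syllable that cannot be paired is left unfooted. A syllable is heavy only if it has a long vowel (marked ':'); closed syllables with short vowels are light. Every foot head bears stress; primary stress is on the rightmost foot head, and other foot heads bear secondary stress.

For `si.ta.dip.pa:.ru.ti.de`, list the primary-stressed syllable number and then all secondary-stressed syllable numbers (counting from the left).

primary 7, secondary 3, 4

Weights: 1 si L, 2 ta L, 3 dip L, 4 pa: H, 5 ru L, 6 ti L, 7 de L.
Parse right to left (heavy = foot alone; LL = one foot; stranded L unfooted): si (ta.ˈdip) (ˈpa:) ru (ti.ˈde).
Foot heads: 3, 4, 7.
Primary stress on the rightmost head = syllable 7.
Secondary stress on 3, 4: si.ta.ˌdip.ˌpa:.ru.ti.ˈde.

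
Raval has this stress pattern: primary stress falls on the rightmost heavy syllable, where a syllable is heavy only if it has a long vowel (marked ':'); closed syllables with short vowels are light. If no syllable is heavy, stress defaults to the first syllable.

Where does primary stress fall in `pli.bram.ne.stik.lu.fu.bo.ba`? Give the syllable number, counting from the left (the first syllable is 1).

Weights: 1 pli L, 2 bram L, 3 ne L, 4 stik L, 5 lu L, 6 fu L, 7 bo L, 8 ba L.
No heavy syllable in the domain; default to the first syllable = syllable 1.
Primary stress: syllable 1 → ˈpli.bram.ne.stik.lu.fu.bo.ba.

1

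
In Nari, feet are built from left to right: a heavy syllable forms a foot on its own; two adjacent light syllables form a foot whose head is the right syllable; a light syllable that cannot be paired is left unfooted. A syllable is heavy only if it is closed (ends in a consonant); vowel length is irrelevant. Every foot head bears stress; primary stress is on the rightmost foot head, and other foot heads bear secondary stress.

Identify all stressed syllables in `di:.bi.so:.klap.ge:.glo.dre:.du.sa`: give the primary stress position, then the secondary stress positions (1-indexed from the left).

primary 8, secondary 2, 4, 6

Weights: 1 di: L, 2 bi L, 3 so: L, 4 klap H, 5 ge: L, 6 glo L, 7 dre: L, 8 du L, 9 sa L.
Parse left to right (heavy = foot alone; LL = one foot; stranded L unfooted): (di:.ˈbi) so: (ˈklap) (ge:.ˈglo) (dre:.ˈdu) sa.
Foot heads: 2, 4, 6, 8.
Primary stress on the rightmost head = syllable 8.
Secondary stress on 2, 4, 6: di:.ˌbi.so:.ˌklap.ge:.ˌglo.dre:.ˈdu.sa.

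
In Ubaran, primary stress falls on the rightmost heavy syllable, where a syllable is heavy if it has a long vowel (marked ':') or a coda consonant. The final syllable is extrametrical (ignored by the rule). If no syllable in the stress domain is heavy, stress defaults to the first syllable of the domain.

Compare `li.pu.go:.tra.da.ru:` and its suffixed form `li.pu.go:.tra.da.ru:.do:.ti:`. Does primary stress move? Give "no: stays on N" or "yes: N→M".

Base `li.pu.go:.tra.da.ru:` (6 syllables):
  The final syllable (6, ru:) is extrametrical; the stress domain is syllables 1–5.
  Weights: 1 li L, 2 pu L, 3 go: H, 4 tra L, 5 da L.
  Heavy syllables in the domain: 3. The rightmost is syllable 3 (go:).
  → primary stress on syllable 3.
Suffixed `li.pu.go:.tra.da.ru:.do:.ti:` (8 syllables):
  The final syllable (8, ti:) is extrametrical; the stress domain is syllables 1–7.
  Weights: 1 li L, 2 pu L, 3 go: H, 4 tra L, 5 da L, 6 ru: H, 7 do: H.
  Heavy syllables in the domain: 3, 6, 7. The rightmost is syllable 7 (do:).
  → primary stress on syllable 7.

yes: 3→7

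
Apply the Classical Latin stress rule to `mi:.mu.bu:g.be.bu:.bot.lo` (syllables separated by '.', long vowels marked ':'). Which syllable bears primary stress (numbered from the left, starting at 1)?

6

Classical Latin: stress the penult if heavy (long vowel or closed), else the antepenult.
Weights: 5 bu: H, 6 bot H, 7 lo L.
The penult (syllable 6, bot) is heavy, so it takes stress.
Stress on syllable 6: mi:.mu.bu:g.be.bu:.ˈbot.lo.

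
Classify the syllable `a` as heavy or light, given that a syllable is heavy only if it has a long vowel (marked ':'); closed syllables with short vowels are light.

`a`: short vowel, open (no coda). Short vowel → light.

light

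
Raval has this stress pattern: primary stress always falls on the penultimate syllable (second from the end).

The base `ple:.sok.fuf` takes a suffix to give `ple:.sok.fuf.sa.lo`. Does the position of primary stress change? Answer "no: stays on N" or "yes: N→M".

yes: 2→4

Base `ple:.sok.fuf` (3 syllables):
  The word has 3 syllables; the penultimate syllable (second from the end) is syllable 2 (sok).
  → primary stress on syllable 2.
Suffixed `ple:.sok.fuf.sa.lo` (5 syllables):
  The word has 5 syllables; the penultimate syllable (second from the end) is syllable 4 (sa).
  → primary stress on syllable 4.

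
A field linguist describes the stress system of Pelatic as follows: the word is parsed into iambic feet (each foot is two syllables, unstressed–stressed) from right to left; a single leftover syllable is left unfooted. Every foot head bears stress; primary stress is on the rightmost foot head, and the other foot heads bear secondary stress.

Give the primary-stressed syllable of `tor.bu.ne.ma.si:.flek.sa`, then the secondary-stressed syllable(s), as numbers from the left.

Parse right to left into iambic (σˈσ) feet: tor (bu.ˈne) (ma.ˈsi:) (flek.ˈsa). Syllable 1 is left unfooted.
Foot heads (stressed positions): 3, 5, 7.
End Rule Rightmost: primary stress on the rightmost head = syllable 7.
Secondary stress on 3, 5: tor.bu.ˌne.ma.ˌsi:.flek.ˈsa.

primary 7, secondary 3, 5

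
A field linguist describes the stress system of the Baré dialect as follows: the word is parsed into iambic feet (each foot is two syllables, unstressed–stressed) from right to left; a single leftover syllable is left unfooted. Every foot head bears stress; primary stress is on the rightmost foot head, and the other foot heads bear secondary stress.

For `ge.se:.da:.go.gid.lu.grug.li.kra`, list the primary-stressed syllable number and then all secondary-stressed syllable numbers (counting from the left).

Parse right to left into iambic (σˈσ) feet: ge (se:.ˈda:) (go.ˈgid) (lu.ˈgrug) (li.ˈkra). Syllable 1 is left unfooted.
Foot heads (stressed positions): 3, 5, 7, 9.
End Rule Rightmost: primary stress on the rightmost head = syllable 9.
Secondary stress on 3, 5, 7: ge.se:.ˌda:.go.ˌgid.lu.ˌgrug.li.ˈkra.

primary 9, secondary 3, 5, 7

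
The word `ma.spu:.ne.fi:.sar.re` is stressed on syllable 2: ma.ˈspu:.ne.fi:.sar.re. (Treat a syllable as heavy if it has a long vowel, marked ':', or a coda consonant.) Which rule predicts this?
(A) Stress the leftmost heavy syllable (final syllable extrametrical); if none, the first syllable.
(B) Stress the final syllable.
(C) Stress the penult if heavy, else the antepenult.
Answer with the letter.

Rule A → syllable 2 ✓.
Rule B → syllable 6 (observed: 2).
Rule C → syllable 5 (observed: 2).

A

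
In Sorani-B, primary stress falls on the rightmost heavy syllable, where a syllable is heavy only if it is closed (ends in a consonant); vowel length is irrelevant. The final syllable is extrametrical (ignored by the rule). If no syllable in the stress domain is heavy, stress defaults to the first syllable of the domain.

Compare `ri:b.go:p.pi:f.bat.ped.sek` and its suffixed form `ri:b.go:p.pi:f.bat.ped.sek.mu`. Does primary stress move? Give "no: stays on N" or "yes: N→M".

Base `ri:b.go:p.pi:f.bat.ped.sek` (6 syllables):
  The final syllable (6, sek) is extrametrical; the stress domain is syllables 1–5.
  Weights: 1 ri:b H, 2 go:p H, 3 pi:f H, 4 bat H, 5 ped H.
  Heavy syllables in the domain: 1, 2, 3, 4, 5. The rightmost is syllable 5 (ped).
  → primary stress on syllable 5.
Suffixed `ri:b.go:p.pi:f.bat.ped.sek.mu` (7 syllables):
  The final syllable (7, mu) is extrametrical; the stress domain is syllables 1–6.
  Weights: 1 ri:b H, 2 go:p H, 3 pi:f H, 4 bat H, 5 ped H, 6 sek H.
  Heavy syllables in the domain: 1, 2, 3, 4, 5, 6. The rightmost is syllable 6 (sek).
  → primary stress on syllable 6.

yes: 5→6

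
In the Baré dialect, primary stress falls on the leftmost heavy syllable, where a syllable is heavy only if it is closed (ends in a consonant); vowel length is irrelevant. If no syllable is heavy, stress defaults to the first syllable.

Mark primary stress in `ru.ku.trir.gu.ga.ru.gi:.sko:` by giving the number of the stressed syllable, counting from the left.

3

Weights: 1 ru L, 2 ku L, 3 trir H, 4 gu L, 5 ga L, 6 ru L, 7 gi: L, 8 sko: L.
Heavy syllables in the domain: 3. The leftmost is syllable 3 (trir).
Primary stress: syllable 3 → ru.ku.ˈtrir.gu.ga.ru.gi:.sko:.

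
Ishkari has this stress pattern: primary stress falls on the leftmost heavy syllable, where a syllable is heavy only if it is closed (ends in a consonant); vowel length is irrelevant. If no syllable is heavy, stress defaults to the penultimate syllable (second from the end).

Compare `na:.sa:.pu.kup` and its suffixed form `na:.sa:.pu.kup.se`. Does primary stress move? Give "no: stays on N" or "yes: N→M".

no: stays on 4

Base `na:.sa:.pu.kup` (4 syllables):
  Weights: 1 na: L, 2 sa: L, 3 pu L, 4 kup H.
  Heavy syllables in the domain: 4. The leftmost is syllable 4 (kup).
  → primary stress on syllable 4.
Suffixed `na:.sa:.pu.kup.se` (5 syllables):
  Weights: 1 na: L, 2 sa: L, 3 pu L, 4 kup H, 5 se L.
  Heavy syllables in the domain: 4. The leftmost is syllable 4 (kup).
  → primary stress on syllable 4.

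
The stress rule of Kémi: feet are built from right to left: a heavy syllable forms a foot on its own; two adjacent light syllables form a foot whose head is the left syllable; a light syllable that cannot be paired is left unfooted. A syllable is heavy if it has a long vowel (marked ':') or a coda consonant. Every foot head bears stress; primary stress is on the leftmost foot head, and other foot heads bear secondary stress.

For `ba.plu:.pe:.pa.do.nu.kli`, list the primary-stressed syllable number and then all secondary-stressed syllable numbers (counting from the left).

Weights: 1 ba L, 2 plu: H, 3 pe: H, 4 pa L, 5 do L, 6 nu L, 7 kli L.
Parse right to left (heavy = foot alone; LL = one foot; stranded L unfooted): ba (ˈplu:) (ˈpe:) (ˈpa.do) (ˈnu.kli).
Foot heads: 2, 3, 4, 6.
Primary stress on the leftmost head = syllable 2.
Secondary stress on 3, 4, 6: ba.ˈplu:.ˌpe:.ˌpa.do.ˌnu.kli.

primary 2, secondary 3, 4, 6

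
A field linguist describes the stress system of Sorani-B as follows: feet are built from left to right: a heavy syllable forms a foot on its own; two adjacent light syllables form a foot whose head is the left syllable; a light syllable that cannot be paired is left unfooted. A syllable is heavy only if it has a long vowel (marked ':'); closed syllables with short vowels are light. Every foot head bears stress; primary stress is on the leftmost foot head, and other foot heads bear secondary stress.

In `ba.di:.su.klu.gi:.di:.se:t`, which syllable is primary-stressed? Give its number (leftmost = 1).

2

Weights: 1 ba L, 2 di: H, 3 su L, 4 klu L, 5 gi: H, 6 di: H, 7 se:t H.
Parse left to right (heavy = foot alone; LL = one foot; stranded L unfooted): ba (ˈdi:) (ˈsu.klu) (ˈgi:) (ˈdi:) (ˈse:t).
Foot heads: 2, 3, 5, 6, 7.
Primary stress on the leftmost head = syllable 2.
Primary stress: syllable 2 → ba.ˈdi:.su.klu.gi:.di:.se:t.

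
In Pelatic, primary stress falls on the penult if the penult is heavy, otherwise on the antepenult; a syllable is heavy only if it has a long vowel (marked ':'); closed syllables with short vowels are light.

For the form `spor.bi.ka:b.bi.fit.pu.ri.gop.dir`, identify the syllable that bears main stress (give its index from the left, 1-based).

7

Weights: 7 ri L, 8 gop L, 9 dir L.
The penult (syllable 8, gop) is light, so stress falls on the antepenult (syllable 7, ri).
Primary stress: syllable 7 → spor.bi.ka:b.bi.fit.pu.ˈri.gop.dir.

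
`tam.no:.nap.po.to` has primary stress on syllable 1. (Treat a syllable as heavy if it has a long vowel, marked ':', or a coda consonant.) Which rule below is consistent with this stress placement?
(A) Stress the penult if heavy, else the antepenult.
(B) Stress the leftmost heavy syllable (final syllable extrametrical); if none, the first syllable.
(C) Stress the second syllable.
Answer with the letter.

B

Rule A → syllable 3 (observed: 1).
Rule B → syllable 1 ✓.
Rule C → syllable 2 (observed: 1).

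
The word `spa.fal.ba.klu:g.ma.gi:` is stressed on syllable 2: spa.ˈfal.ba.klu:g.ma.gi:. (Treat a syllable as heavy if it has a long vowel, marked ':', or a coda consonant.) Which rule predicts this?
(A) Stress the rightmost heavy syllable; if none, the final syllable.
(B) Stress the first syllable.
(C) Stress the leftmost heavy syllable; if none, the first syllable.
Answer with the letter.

C

Rule A → syllable 6 (observed: 2).
Rule B → syllable 1 (observed: 2).
Rule C → syllable 2 ✓.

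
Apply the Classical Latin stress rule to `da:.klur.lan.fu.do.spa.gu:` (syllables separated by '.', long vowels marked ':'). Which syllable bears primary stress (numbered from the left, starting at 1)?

Classical Latin: stress the penult if heavy (long vowel or closed), else the antepenult.
Weights: 5 do L, 6 spa L, 7 gu: H.
The penult (syllable 6, spa) is light, so stress falls on the antepenult (syllable 5, do).
Stress on syllable 5: da:.klur.lan.fu.ˈdo.spa.gu:.

5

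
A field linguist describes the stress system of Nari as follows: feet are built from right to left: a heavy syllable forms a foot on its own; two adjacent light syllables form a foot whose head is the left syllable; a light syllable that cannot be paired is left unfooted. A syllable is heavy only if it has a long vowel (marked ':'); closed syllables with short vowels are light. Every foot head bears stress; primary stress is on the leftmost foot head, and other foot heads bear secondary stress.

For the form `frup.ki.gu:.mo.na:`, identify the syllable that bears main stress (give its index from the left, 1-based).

1

Weights: 1 frup L, 2 ki L, 3 gu: H, 4 mo L, 5 na: H.
Parse right to left (heavy = foot alone; LL = one foot; stranded L unfooted): (ˈfrup.ki) (ˈgu:) mo (ˈna:).
Foot heads: 1, 3, 5.
Primary stress on the leftmost head = syllable 1.
Primary stress: syllable 1 → ˈfrup.ki.gu:.mo.na:.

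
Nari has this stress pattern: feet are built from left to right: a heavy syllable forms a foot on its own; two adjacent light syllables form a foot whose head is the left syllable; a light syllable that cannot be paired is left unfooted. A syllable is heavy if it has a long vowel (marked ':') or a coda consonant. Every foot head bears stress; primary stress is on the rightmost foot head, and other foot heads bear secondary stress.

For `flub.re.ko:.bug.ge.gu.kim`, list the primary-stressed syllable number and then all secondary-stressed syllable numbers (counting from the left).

Weights: 1 flub H, 2 re L, 3 ko: H, 4 bug H, 5 ge L, 6 gu L, 7 kim H.
Parse left to right (heavy = foot alone; LL = one foot; stranded L unfooted): (ˈflub) re (ˈko:) (ˈbug) (ˈge.gu) (ˈkim).
Foot heads: 1, 3, 4, 5, 7.
Primary stress on the rightmost head = syllable 7.
Secondary stress on 1, 3, 4, 5: ˌflub.re.ˌko:.ˌbug.ˌge.gu.ˈkim.

primary 7, secondary 1, 3, 4, 5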